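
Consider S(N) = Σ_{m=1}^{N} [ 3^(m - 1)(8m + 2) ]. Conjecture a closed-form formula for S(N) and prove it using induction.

S(N) = 3^N(4N - 1) + 1

We claim S(N) = 3^N(4N - 1) + 1 for all N ≥ 1.
For the base case N = 1: S(1) = 10, and the closed form gives 10. They agree.
Inductive step: assume the claim holds for N = m, so S(m) = 3^m(4m - 1) + 1.
Then S(m+1) = S(m) + (3^m(8m + 10)) = (3^m(4m - 1) + 1) + (3^m(8m + 10)).
Simplifying, S(m+1) = 12·3^m·m + 9·3^m + 1 = 3^(m+1)(4(m+1) - 1) + 1,
which is the closed form with N = m+1.
By the principle of mathematical induction, the result holds for all N ≥ 1.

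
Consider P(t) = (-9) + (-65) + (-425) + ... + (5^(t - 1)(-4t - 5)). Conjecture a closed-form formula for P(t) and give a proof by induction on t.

We claim P(t) = -5^t(t + 1) + 1 for all t ≥ 1.
Base case (t = 1): P(1) = -9, and the closed form gives -9. They agree.
Inductive step: assume the claim holds for t = i, so P(i) = -5^i(i + 1) + 1.
Then P(i+1) = P(i) + (5^i(-4i - 9)) = (-5^i(i + 1) + 1) + (5^i(-4i - 9)).
Simplifying, P(i+1) = -5·5^i·i - 10·5^i + 1 = -5^(i+1)((i+1) + 1) + 1,
which is the closed form with t = i+1.
By the principle of mathematical induction, the result holds for all t ≥ 1.

P(t) = -5^t(t + 1) + 1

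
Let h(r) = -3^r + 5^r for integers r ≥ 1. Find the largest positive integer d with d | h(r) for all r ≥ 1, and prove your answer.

d = 2

Computing the first values: h(1) = 2 and h(2) = 16; gcd(2, 16) = 2, so d ≤ 2.
We prove 2 | -3^r + 5^r for all r ≥ 1 by induction on r.
For the base case r = 1: h(1) = 2 = 2·(1), so 2 | h(1).
For the inductive step, assume it holds for an arbitrary i ≥ 1, i.e. 2 | h(i). Then
5^{i+1} − 3^{i+1} = 5·5^i − 3·3^i = 5·(5^i − 3^i) + (2)·3^i. The first term is divisible by 2 by the inductive hypothesis, and the second term (2)·3^i is divisible by 2 since 2 | 2. Hence 2 | h(i+1).
By induction, the statement is established for all r ≥ 1.
Therefore the largest such d is 2.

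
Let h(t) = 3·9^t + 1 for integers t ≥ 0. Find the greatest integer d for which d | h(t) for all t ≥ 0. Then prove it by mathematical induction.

Computing the first values: h(0) = 4 and h(1) = 28; gcd(4, 28) = 4, so d ≤ 4.
We prove 4 | 3·9^t + 1 for all t ≥ 0 by induction on t.
Base step (t = 0): h(0) = 4 = 4·(1), so 4 | h(0).
For the inductive step, assume it holds for an arbitrary m ≥ 0, i.e. 4 | h(m). Then
h(m+1) = 3·9^(m+1) + 1 = 9·(3·9^m + 1) - 8 = 9·h(m) - 8. The first term is divisible by 4 by the inductive hypothesis, and -8 is divisible by 4. Hence 4 | h(m+1).
By the principle of mathematical induction, the result holds for all t ≥ 0.
Therefore the largest such d is 4.

d = 4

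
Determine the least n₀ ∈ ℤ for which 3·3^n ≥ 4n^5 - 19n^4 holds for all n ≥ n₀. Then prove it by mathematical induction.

n₀ = 11

At n = 10: 177147 < 210000, so the inequality fails and n₀ ≥ 11. We prove 3·3^n ≥ 4n^5 - 19n^4 for all n ≥ 11.
Base case (n = 11): 3·3^n = 531441 and 4n^5 - 19n^4 = 366025, so 531441 ≥ 366025.
Inductive step: assume the claim holds for n = m, so 3·3^m ≥ 4m^5 - 19m^4.
Then 3·3^(m + 1) = 3·(3·3^m) ≥ 3·(4m^5 - 19m^4).
Also, for m ≥ 11 we have 3·(4m^5 - 19m^4) ≥ 4(m+1)^5 - 19(m+1)^4, since 3·(4m^5 - 19m^4) − (4(m+1)^5 - 19(m+1)^4) = 8m^5 - 58m^4 + 36m^3 + 74m^2 + 56m + 15, which is nonnegative for all m ≥ 11.
Combining, 3·3^(m + 1) ≥ 4(m+1)^5 - 19(m+1)^4.
Hence, by induction on n, the claim holds for every n ≥ 11.
Hence the smallest such n₀ is 11.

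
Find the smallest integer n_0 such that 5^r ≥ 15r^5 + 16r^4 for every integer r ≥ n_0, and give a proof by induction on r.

n_0 = 9

At r = 8: 390625 < 557056, so the inequality fails and n_0 ≥ 9. We prove 5^r ≥ 15r^5 + 16r^4 for all r ≥ 9.
When r = 9: 5^r = 1953125 and 15r^5 + 16r^4 = 990711, so 1953125 ≥ 990711.
For the inductive step, assume it holds for an arbitrary j ≥ 9, so 5^j ≥ 15j^5 + 16j^4.
Then 5^(j + 1) = 5·(5^j) ≥ 5·(15j^5 + 16j^4).
Also, for j ≥ 9 we have 5·(15j^5 + 16j^4) ≥ 15(j+1)^5 + 16(j+1)^4, since 5·(15j^5 + 16j^4) − (15(j+1)^5 + 16(j+1)^4) = 60j^5 - 11j^4 - 214j^3 - 246j^2 - 139j - 31, which is nonnegative for all j ≥ 9.
Combining, 5^(j + 1) ≥ 15(j+1)^5 + 16(j+1)^4.
By the principle of mathematical induction, the result holds for all r ≥ 9.
Hence the smallest such n_0 is 9.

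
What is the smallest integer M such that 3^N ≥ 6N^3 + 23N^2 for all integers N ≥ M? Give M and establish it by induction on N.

At N = 7: 2187 < 3185, so the inequality fails and M ≥ 8. We prove 3^N ≥ 6N^3 + 23N^2 for all N ≥ 8.
Base case (N = 8): 3^N = 6561 and 6N^3 + 23N^2 = 4544, so 6561 ≥ 4544.
Suppose the result is true for N = p, so 3^p ≥ 6p^3 + 23p^2.
Then 3^(p + 1) = 3·(3^p) ≥ 3·(6p^3 + 23p^2).
Also, for p ≥ 8 we have 3·(6p^3 + 23p^2) ≥ 6(p+1)^3 + 23(p+1)^2, since 3·(6p^3 + 23p^2) − (6(p+1)^3 + 23(p+1)^2) = 12p^3 + 28p^2 - 64p - 29, which is nonnegative for all p ≥ 8.
Combining, 3^(p + 1) ≥ 6(p+1)^3 + 23(p+1)^2.
Hence, by induction on N, the claim holds for every N ≥ 8.
Hence the smallest such M is 8.

M = 8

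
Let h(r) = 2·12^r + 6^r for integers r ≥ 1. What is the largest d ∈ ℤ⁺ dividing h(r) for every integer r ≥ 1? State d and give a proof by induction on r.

d = 6

Computing the first values: h(1) = 30 and h(2) = 324; gcd(30, 324) = 6, so d ≤ 6.
We prove 6 | 2·12^r + 6^r for all r ≥ 1 by induction on r.
When r = 1: h(1) = 30 = 6·(5), so 6 | h(1).
Suppose the result is true for r = k, i.e. 6 | h(k). Then
h(k+1) − 12·h(k) = (2·12^(k+1) + 6^(k+1)) − 12·(2·12^k + 6^k) = (1)·6^k·(6 − 12) = (-6)·6^k. Since 6 | h(k) by the inductive hypothesis, 6 | 12·h(k); and 6 | -6 since -6 = 6·-1. Therefore 6 | h(k+1).
By induction, the statement is established for all r ≥ 1.
Therefore the largest such d is 6.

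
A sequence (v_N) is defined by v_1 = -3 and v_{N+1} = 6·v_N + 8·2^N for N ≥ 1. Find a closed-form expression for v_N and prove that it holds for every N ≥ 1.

Computing the first terms: v_1 = -3, v_2 = -2, v_3 = 20. This suggests v_N = -2^(N + 1) + 6^(N - 1).
Base case (N = 1): the formula gives -3 = -3 = v_1.
Inductive step: suppose the statement holds for some i ≥ 1, so v_i = -2^(i + 1) + 6^(i - 1).
Then v_{i+1} = 6·v_i + 8·2^i = 6·(-2^(i + 1) + 6^(i - 1)) + 8·2^i = -2^(i + 2) + 6^i = -2^((i+1) + 1) + 6^((i+1) - 1),
which is the claimed formula at N = i+1.
Hence, by induction on N, the claim holds for every N ≥ 1.

v_N = -2^(N + 1) + 6^(N - 1)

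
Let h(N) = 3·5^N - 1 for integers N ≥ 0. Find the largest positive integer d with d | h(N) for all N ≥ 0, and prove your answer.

Computing the first values: h(0) = 2 and h(1) = 14; gcd(2, 14) = 2, so d ≤ 2.
We prove 2 | 3·5^N - 1 for all N ≥ 0 by induction on N.
For the base case N = 0: h(0) = 2 = 2·(1), so 2 | h(0).
For the inductive step, assume it holds for an arbitrary r ≥ 0, i.e. 2 | h(r). Then
h(r+1) = 3·5^(r+1) - 1 = 5·(3·5^r - 1) + 4 = 5·h(r) + 4. The first term is divisible by 2 by the inductive hypothesis, and 4 is divisible by 2. Hence 2 | h(r+1).
By induction, the statement is established for all N ≥ 0.
Therefore the largest such d is 2.

d = 2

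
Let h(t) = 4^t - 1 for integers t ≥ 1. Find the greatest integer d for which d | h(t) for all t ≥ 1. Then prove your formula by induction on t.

d = 3

Computing the first values: h(1) = 3 and h(2) = 15; gcd(3, 15) = 3, so d ≤ 3.
We prove 3 | 4^t - 1 for all t ≥ 1 by induction on t.
Base case (t = 1): h(1) = 3 = 3·(1), so 3 | h(1).
Inductive step: suppose the statement holds for some m ≥ 1, i.e. 3 | h(m). Then
4^{m+1} − 1^{m+1} = 4·4^m − 1·1^m = 4·(4^m − 1^m) + (3)·1^m. The first term is divisible by 3 by the inductive hypothesis, and the second term (3)·1^m is divisible by 3 since 3 | 3. Hence 3 | h(m+1).
By induction, the statement is established for all t ≥ 1.
Therefore the largest such d is 3.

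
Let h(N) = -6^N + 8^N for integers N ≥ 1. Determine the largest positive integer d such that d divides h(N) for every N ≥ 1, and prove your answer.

Computing the first values: h(1) = 2 and h(2) = 28; gcd(2, 28) = 2, so d ≤ 2.
We prove 2 | -6^N + 8^N for all N ≥ 1 by induction on N.
For the base case N = 1: h(1) = 2 = 2·(1), so 2 | h(1).
For the inductive step, assume it holds for an arbitrary p ≥ 1, i.e. 2 | h(p). Then
8^{p+1} − 6^{p+1} = 8·8^p − 6·6^p = 8·(8^p − 6^p) + (2)·6^p. The first term is divisible by 2 by the inductive hypothesis, and the second term (2)·6^p is divisible by 2 since 2 | 2. Hence 2 | h(p+1).
By induction, the statement is established for all N ≥ 1.
Therefore the largest such d is 2.

d = 2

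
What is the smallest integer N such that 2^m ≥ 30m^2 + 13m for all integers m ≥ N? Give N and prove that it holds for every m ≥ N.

N = 13

At m = 12: 4096 < 4476, so the inequality fails and N ≥ 13. We prove 2^m ≥ 30m^2 + 13m for all m ≥ 13.
Base step (m = 13): 2^m = 8192 and 30m^2 + 13m = 5239, so 8192 ≥ 5239.
Suppose the result is true for m = r, so 2^r ≥ 30r^2 + 13r.
Then 2^(r + 1) = 2·(2^r) ≥ 2·(30r^2 + 13r).
Also, for r ≥ 13 we have 2·(30r^2 + 13r) ≥ 30(r+1)^2 + 13(r+1), since 2·(30r^2 + 13r) − (30(r+1)^2 + 13(r+1)) = 30r^2 - 47r - 43, which is nonnegative for all r ≥ 13.
Combining, 2^(r + 1) ≥ 30(r+1)^2 + 13(r+1).
By induction, the statement is established for all m ≥ 13.
Hence the smallest such N is 13.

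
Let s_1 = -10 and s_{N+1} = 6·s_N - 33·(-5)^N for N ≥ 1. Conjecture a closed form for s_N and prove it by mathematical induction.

Computing the first terms: s_1 = -10, s_2 = 105, s_3 = -195. This suggests s_N = 3(-5)^N + 5·6^(N - 1).
For the base case N = 1: the formula gives -10 = -10 = s_1.
For the inductive step, assume it holds for an arbitrary k ≥ 1, so s_k = 3(-5)^k + 5·6^(k - 1).
Then s_{k+1} = 6·s_k - 33·(-5)^k = 6·(3(-5)^k + 5·6^(k - 1)) - 33·(-5)^k = 3(-5)^(k + 1) + 5·6^k = 3(-5)^(k+1) + 5·6^((k+1) - 1),
which is the claimed formula at N = k+1.
By induction, the statement is established for all N ≥ 1.

s_N = 3(-5)^N + 5·6^(N - 1)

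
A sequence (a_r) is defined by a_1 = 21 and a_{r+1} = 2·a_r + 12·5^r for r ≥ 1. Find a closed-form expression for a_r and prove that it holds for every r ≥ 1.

a_r = 2^(r - 1) + 4·5^r

Computing the first terms: a_1 = 21, a_2 = 102, a_3 = 504. This suggests a_r = 2^(r - 1) + 4·5^r.
When r = 1: the formula gives 21 = 21 = a_1.
Inductive step: assume the claim holds for r = p, so a_p = 2^(p - 1) + 4·5^p.
Then a_{p+1} = 2·a_p + 12·5^p = 2·(2^(p - 1) + 4·5^p) + 12·5^p = 2^p + 4·5^(p + 1) = 2^((p+1) - 1) + 4·5^(p+1),
which is the claimed formula at r = p+1.
By the principle of mathematical induction, the result holds for all r ≥ 1.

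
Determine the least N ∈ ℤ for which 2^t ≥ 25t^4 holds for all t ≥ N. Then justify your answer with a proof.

At t = 22: 4194304 < 5856400, so the inequality fails and N ≥ 23. We prove 2^t ≥ 25t^4 for all t ≥ 23.
Base step (t = 23): 2^t = 8388608 and 25t^4 = 6996025, so 8388608 ≥ 6996025.
For the inductive step, assume it holds for an arbitrary p ≥ 23, so 2^p ≥ 25p^4.
Then 2^(p + 1) = 2·(2^p) ≥ 2·(25p^4).
Also, for p ≥ 23 we have 2·(25p^4) ≥ 25(p+1)^4, since 2 ≥ (1 + 1/p)^4 for all p ≥ 23.
Combining, 2^(p + 1) ≥ 25(p+1)^4.
Hence, by induction on t, the claim holds for every t ≥ 23.
Hence the smallest such N is 23.

N = 23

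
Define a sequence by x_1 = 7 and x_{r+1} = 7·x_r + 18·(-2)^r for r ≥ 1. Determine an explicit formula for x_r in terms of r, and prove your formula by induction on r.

Computing the first terms: x_1 = 7, x_2 = 13, x_3 = 163. This suggests x_r = (-2)^(r + 1) + 3·7^(r - 1).
Base case (r = 1): the formula gives 7 = 7 = x_1.
For the inductive step, assume it holds for an arbitrary i ≥ 1, so x_i = (-2)^(i + 1) + 3·7^(i - 1).
Then x_{i+1} = 7·x_i + 18·(-2)^i = 7·((-2)^(i + 1) + 3·7^(i - 1)) + 18·(-2)^i = (-2)^(i + 2) + 3·7^i = (-2)^((i+1) + 1) + 3·7^((i+1) - 1),
which is the claimed formula at r = i+1.
Hence, by induction on r, the claim holds for every r ≥ 1.

x_r = (-2)^(r + 1) + 3·7^(r - 1)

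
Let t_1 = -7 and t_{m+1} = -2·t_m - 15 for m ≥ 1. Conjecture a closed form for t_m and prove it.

t_m = (-2)^m - 5

Computing the first terms: t_1 = -7, t_2 = -1, t_3 = -13. This suggests t_m = (-2)^m - 5.
Base step (m = 1): the formula gives -7 = -7 = t_1.
Inductive step: assume the claim holds for m = r, so t_r = (-2)^r - 5.
Then t_{r+1} = -2·t_r - 15 = -2·((-2)^r - 5) - 15 = (-2)^(r + 1) - 5,
which is the claimed formula at m = r+1.
This completes the induction.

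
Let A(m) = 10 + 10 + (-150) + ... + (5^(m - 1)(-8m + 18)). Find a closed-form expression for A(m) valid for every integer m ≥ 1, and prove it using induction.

A(m) = 5^m(-2m + 5) - 5

We claim A(m) = 5^m(-2m + 5) - 5 for all m ≥ 1.
When m = 1: A(1) = 10, and the closed form gives 10. They agree.
Inductive step: assume the claim holds for m = p, so A(p) = 5^p(-2p + 5) - 5.
Then A(p+1) = A(p) + (5^p(-8p + 10)) = (5^p(-2p + 5) - 5) + (5^p(-8p + 10)).
Simplifying, A(p+1) = -10·5^p·p + 15·5^p - 5 = 5^(p+1)(-2(p+1) + 5) - 5,
which is the closed form with m = p+1.
Hence, by induction on m, the claim holds for every m ≥ 1.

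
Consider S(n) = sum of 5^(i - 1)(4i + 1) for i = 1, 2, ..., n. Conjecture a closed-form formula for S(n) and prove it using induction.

We claim S(n) = 5^n·n for all n ≥ 1.
Base case (n = 1): S(1) = 5, and the closed form gives 5. They agree.
For the inductive step, assume it holds for an arbitrary i ≥ 1, so S(i) = 5^i·i.
Then S(i+1) = S(i) + (5^i(4i + 5)) = (5^i·i) + (5^i(4i + 5)).
Simplifying, S(i+1) = 5^(i + 1)(i + 1) = 5^(i+1)·(i+1),
which is the closed form with n = i+1.
By induction, the statement is established for all n ≥ 1.

S(n) = 5^n·n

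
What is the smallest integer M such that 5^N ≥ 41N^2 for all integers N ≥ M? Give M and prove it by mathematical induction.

M = 5

At N = 4: 625 < 656, so the inequality fails and M ≥ 5. We prove 5^N ≥ 41N^2 for all N ≥ 5.
Base case (N = 5): 5^N = 3125 and 41N^2 = 1025, so 3125 ≥ 1025.
Inductive step: suppose the statement holds for some j ≥ 5, so 5^j ≥ 41j^2.
Then 5^(j + 1) = 5·(5^j) ≥ 5·(41j^2).
Also, for j ≥ 5 we have 5·(41j^2) ≥ 41(j+1)^2, since 5 ≥ (1 + 1/j)^2 for all j ≥ 5.
Combining, 5^(j + 1) ≥ 41(j+1)^2.
By the principle of mathematical induction, the result holds for all N ≥ 5.
Hence the smallest such M is 5.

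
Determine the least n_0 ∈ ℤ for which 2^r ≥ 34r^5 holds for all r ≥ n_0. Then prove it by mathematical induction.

n_0 = 30

At r = 29: 536870912 < 697379066, so the inequality fails and n_0 ≥ 30. We prove 2^r ≥ 34r^5 for all r ≥ 30.
When r = 30: 2^r = 1073741824 and 34r^5 = 826200000, so 1073741824 ≥ 826200000.
Inductive step: assume the claim holds for r = i, so 2^i ≥ 34i^5.
Then 2^(i + 1) = 2·(2^i) ≥ 2·(34i^5).
Also, for i ≥ 30 we have 2·(34i^5) ≥ 34(i+1)^5, since 2 ≥ (1 + 1/i)^5 for all i ≥ 30.
Combining, 2^(i + 1) ≥ 34(i+1)^5.
By the principle of mathematical induction, the result holds for all r ≥ 30.
Hence the smallest such n_0 is 30.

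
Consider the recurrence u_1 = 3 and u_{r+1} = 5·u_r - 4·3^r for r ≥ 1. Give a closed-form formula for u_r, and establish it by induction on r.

Computing the first terms: u_1 = 3, u_2 = 3, u_3 = -21. This suggests u_r = 2·3^r - 3·5^(r - 1).
Base step (r = 1): the formula gives 3 = 3 = u_1.
Suppose the result is true for r = m, so u_m = 2·3^m - 3·5^(m - 1).
Then u_{m+1} = 5·u_m - 4·3^m = 5·(2·3^m - 3·5^(m - 1)) - 4·3^m = 2·3^(m + 1) - 3·5^m = 2·3^(m+1) - 3·5^((m+1) - 1),
which is the claimed formula at r = m+1.
By the principle of mathematical induction, the result holds for all r ≥ 1.

u_r = 2·3^r - 3·5^(r - 1)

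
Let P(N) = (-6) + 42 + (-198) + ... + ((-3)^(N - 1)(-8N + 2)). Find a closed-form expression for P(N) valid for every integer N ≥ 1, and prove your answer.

P(N) = 2(-3)^N·N

We claim P(N) = 2(-3)^N·N for all N ≥ 1.
When N = 1: P(1) = -6, and the closed form gives -6. They agree.
Inductive step: assume the claim holds for N = k, so P(k) = 2(-3)^k·k.
Then P(k+1) = P(k) + ((-3)^k(-8k - 6)) = (2(-3)^k·k) + ((-3)^k(-8k - 6)).
Simplifying, P(k+1) = (-3)^(k + 1)(2k + 2) = 2(-3)^(k+1)·(k+1),
which is the closed form with N = k+1.
By induction, the statement is established for all N ≥ 1.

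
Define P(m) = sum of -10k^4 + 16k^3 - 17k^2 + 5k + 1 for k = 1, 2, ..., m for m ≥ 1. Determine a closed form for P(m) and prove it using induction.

We claim P(m) = -m(2m^4 + m^3 + m^2 + 2m - 1) for all m ≥ 1.
Base step (m = 1): P(1) = -5, and the closed form gives -5. They agree.
For the inductive step, assume it holds for an arbitrary k ≥ 1, so P(k) = k(-2k^4 - k^3 - k^2 - 2k + 1).
Then P(k+1) = P(k) + (-10k^4 - 24k^3 - 29k^2 - 21k - 5) = (k(-2k^4 - k^3 - k^2 - 2k + 1)) + (-10k^4 - 24k^3 - 29k^2 - 21k - 5).
Simplifying, P(k+1) = -(k + 1)(2k^4 + 9k^3 + 16k^2 + 15k + 5) = -(k+1)(2(k+1)^4 + (k+1)^3 + (k+1)^2 + 2(k+1) - 1),
which is the closed form with m = k+1.
This completes the induction.

P(m) = -m(2m^4 + m^3 + m^2 + 2m - 1)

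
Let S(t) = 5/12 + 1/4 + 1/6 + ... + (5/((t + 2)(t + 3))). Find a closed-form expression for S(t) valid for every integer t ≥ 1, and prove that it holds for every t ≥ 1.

S(t) = 5t/(3(t + 3))

We claim S(t) = 5t/(3(t + 3)) for all t ≥ 1.
When t = 1: S(1) = 5/12, and the closed form gives 5/12. They agree.
Inductive step: suppose the statement holds for some k ≥ 1, so S(k) = 5k/(3(k + 3)).
Then S(k+1) = S(k) + (5/((k + 3)(k + 4))) = (5k/(3(k + 3))) + (5/((k + 3)(k + 4))).
Simplifying, S(k+1) = 5(k + 1)/(3(k + 4)) = 5(k+1)/(3((k+1) + 3)),
which is the closed form with t = k+1.
By induction, the statement is established for all t ≥ 1.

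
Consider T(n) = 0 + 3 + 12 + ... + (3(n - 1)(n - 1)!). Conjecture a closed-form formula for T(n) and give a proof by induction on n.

T(n) = 3n! - 3

We claim T(n) = 3n! - 3 for all n ≥ 1.
Base step (n = 1): T(1) = 0, and the closed form gives 0. They agree.
Inductive step: suppose the statement holds for some r ≥ 1, so T(r) = 3r! - 3.
Then T(r+1) = T(r) + (3r·r!) = (3r! - 3) + (3r·r!).
Simplifying, T(r+1) = 3(r+1)! - 3,
which is the closed form with n = r+1.
Hence, by induction on n, the claim holds for every n ≥ 1.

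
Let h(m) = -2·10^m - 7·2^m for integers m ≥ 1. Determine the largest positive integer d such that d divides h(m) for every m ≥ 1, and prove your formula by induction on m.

d = 2

Computing the first values: h(1) = -34 and h(2) = -228; gcd(-34, -228) = 2, so d ≤ 2.
We prove 2 | -2·10^m - 7·2^m for all m ≥ 1 by induction on m.
For the base case m = 1: h(1) = -34 = 2·(-17), so 2 | h(1).
For the inductive step, assume it holds for an arbitrary k ≥ 1, i.e. 2 | h(k). Then
h(k+1) − 10·h(k) = (-2·10^(k+1) - 7·2^(k+1)) − 10·(-2·10^k - 7·2^k) = (-7)·2^k·(2 − 10) = (56)·2^k. Since 2 | h(k) by the inductive hypothesis, 2 | 10·h(k); and 2 | 56 since 56 = 2·28. Therefore 2 | h(k+1).
Hence, by induction on m, the claim holds for every m ≥ 1.
Therefore the largest such d is 2.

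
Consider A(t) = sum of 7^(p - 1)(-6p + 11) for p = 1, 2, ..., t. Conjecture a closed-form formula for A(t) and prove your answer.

We claim A(t) = 7^t(-t + 2) - 2 for all t ≥ 1.
Base step (t = 1): A(1) = 5, and the closed form gives 5. They agree.
Suppose the result is true for t = p, so A(p) = 7^p(-p + 2) - 2.
Then A(p+1) = A(p) + (7^p(-6p + 5)) = (7^p(-p + 2) - 2) + (7^p(-6p + 5)).
Simplifying, A(p+1) = -7^(p + 1)p + 7^(p + 1) - 2 = 7^(p+1)(-(p+1) + 2) - 2,
which is the closed form with t = p+1.
By the principle of mathematical induction, the result holds for all t ≥ 1.

A(t) = 7^t(-t + 2) - 2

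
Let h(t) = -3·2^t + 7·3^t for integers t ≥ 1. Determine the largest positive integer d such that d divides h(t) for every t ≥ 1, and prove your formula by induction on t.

d = 3

Computing the first values: h(1) = 15 and h(2) = 51; gcd(15, 51) = 3, so d ≤ 3.
We prove 3 | -3·2^t + 7·3^t for all t ≥ 1 by induction on t.
When t = 1: h(1) = 15 = 3·(5), so 3 | h(1).
For the inductive step, assume it holds for an arbitrary p ≥ 1, i.e. 3 | h(p). Then
h(p+1) − 3·h(p) = (-3·2^(p+1) + 7·3^(p+1)) − 3·(-3·2^p + 7·3^p) = (-3)·2^p·(2 − 3) = (3)·2^p. Since 3 | h(p) by the inductive hypothesis, 3 | 3·h(p); and 3 | 3 since 3 = 3·1. Therefore 3 | h(p+1).
This completes the induction.
Therefore the largest such d is 3.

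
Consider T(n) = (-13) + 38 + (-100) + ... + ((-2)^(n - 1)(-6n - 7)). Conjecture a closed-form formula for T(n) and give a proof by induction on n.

T(n) = (-2)^n(2n + 3) - 3

We claim T(n) = (-2)^n(2n + 3) - 3 for all n ≥ 1.
For the base case n = 1: T(1) = -13, and the closed form gives -13. They agree.
Inductive step: suppose the statement holds for some i ≥ 1, so T(i) = (-2)^i(2i + 3) - 3.
Then T(i+1) = T(i) + ((-2)^i(-6i - 13)) = ((-2)^i(2i + 3) - 3) + ((-2)^i(-6i - 13)).
Simplifying, T(i+1) = -4(-2)^i·i - 10(-2)^i - 3 = (-2)^(i+1)(2(i+1) + 3) - 3,
which is the closed form with n = i+1.
By induction, the statement is established for all n ≥ 1.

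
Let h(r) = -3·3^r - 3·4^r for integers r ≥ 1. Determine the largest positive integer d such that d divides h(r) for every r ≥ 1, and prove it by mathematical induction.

Computing the first values: h(1) = -21 and h(2) = -75; gcd(-21, -75) = 3, so d ≤ 3.
We prove 3 | -3·3^r - 3·4^r for all r ≥ 1 by induction on r.
Base case (r = 1): h(1) = -21 = 3·(-7), so 3 | h(1).
Suppose the result is true for r = j, i.e. 3 | h(j). Then
h(j+1) − 4·h(j) = (-3·3^(j+1) - 3·4^(j+1)) − 4·(-3·3^j - 3·4^j) = (-3)·3^j·(3 − 4) = (3)·3^j. Since 3 | h(j) by the inductive hypothesis, 3 | 4·h(j); and 3 | 3 since 3 = 3·1. Therefore 3 | h(j+1).
By induction, the statement is established for all r ≥ 1.
Therefore the largest such d is 3.

d = 3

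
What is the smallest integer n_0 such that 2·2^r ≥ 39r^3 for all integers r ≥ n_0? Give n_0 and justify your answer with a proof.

At r = 16: 131072 < 159744, so the inequality fails and n_0 ≥ 17. We prove 2·2^r ≥ 39r^3 for all r ≥ 17.
When r = 17: 2·2^r = 262144 and 39r^3 = 191607, so 262144 ≥ 191607.
Suppose the result is true for r = i, so 2·2^i ≥ 39i^3.
Then 2·2^(i + 1) = 2·(2·2^i) ≥ 2·(39i^3).
Also, for i ≥ 17 we have 2·(39i^3) ≥ 39(i+1)^3, since 2 ≥ (1 + 1/i)^3 for all i ≥ 17.
Combining, 2·2^(i + 1) ≥ 39(i+1)^3.
This completes the induction.
Hence the smallest such n_0 is 17.

n_0 = 17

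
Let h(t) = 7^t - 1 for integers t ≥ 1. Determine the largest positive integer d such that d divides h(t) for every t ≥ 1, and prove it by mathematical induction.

d = 6

Computing the first values: h(1) = 6 and h(2) = 48; gcd(6, 48) = 6, so d ≤ 6.
We prove 6 | 7^t - 1 for all t ≥ 1 by induction on t.
Base case (t = 1): h(1) = 6 = 6·(1), so 6 | h(1).
For the inductive step, assume it holds for an arbitrary j ≥ 1, i.e. 6 | h(j). Then
7^{j+1} − 1^{j+1} = 7·7^j − 1·1^j = 7·(7^j − 1^j) + (6)·1^j. The first term is divisible by 6 by the inductive hypothesis, and the second term (6)·1^j is divisible by 6 since 6 | 6. Hence 6 | h(j+1).
By the principle of mathematical induction, the result holds for all t ≥ 1.
Therefore the largest such d is 6.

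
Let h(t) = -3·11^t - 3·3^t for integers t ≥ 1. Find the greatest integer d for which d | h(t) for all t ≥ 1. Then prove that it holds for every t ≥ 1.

d = 6

Computing the first values: h(1) = -42 and h(2) = -390; gcd(-42, -390) = 6, so d ≤ 6.
We prove 6 | -3·11^t - 3·3^t for all t ≥ 1 by induction on t.
When t = 1: h(1) = -42 = 6·(-7), so 6 | h(1).
For the inductive step, assume it holds for an arbitrary j ≥ 1, i.e. 6 | h(j). Then
h(j+1) − 11·h(j) = (-3·11^(j+1) - 3·3^(j+1)) − 11·(-3·11^j - 3·3^j) = (-3)·3^j·(3 − 11) = (24)·3^j. Since 6 | h(j) by the inductive hypothesis, 6 | 11·h(j); and 6 | 24 since 24 = 6·4. Therefore 6 | h(j+1).
This completes the induction.
Therefore the largest such d is 6.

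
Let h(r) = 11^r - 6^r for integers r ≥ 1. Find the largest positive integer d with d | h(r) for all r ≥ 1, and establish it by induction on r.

d = 5

Computing the first values: h(1) = 5 and h(2) = 85; gcd(5, 85) = 5, so d ≤ 5.
We prove 5 | 11^r - 6^r for all r ≥ 1 by induction on r.
For the base case r = 1: h(1) = 5 = 5·(1), so 5 | h(1).
Suppose the result is true for r = j, i.e. 5 | h(j). Then
11^{j+1} − 6^{j+1} = 11·11^j − 6·6^j = 11·(11^j − 6^j) + (5)·6^j. The first term is divisible by 5 by the inductive hypothesis, and the second term (5)·6^j is divisible by 5 since 5 | 5. Hence 5 | h(j+1).
By induction, the statement is established for all r ≥ 1.
Therefore the largest such d is 5.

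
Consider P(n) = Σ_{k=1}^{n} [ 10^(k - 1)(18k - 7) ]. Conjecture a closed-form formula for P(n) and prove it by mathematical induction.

We claim P(n) = 10^n(2n - 1) + 1 for all n ≥ 1.
Base case (n = 1): P(1) = 11, and the closed form gives 11. They agree.
For the inductive step, assume it holds for an arbitrary k ≥ 1, so P(k) = 10^k(2k - 1) + 1.
Then P(k+1) = P(k) + (10^k(18k + 11)) = (10^k(2k - 1) + 1) + (10^k(18k + 11)).
Simplifying, P(k+1) = 20·10^k·k + 10·10^k + 1 = 10^(k+1)(2(k+1) - 1) + 1,
which is the closed form with n = k+1.
By induction, the statement is established for all n ≥ 1.

P(n) = 10^n(2n - 1) + 1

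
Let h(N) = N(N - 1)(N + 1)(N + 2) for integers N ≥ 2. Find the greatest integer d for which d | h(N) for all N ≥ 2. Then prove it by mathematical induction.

d = 24

Computing the first values: h(2) = 24 and h(3) = 120; gcd(24, 120) = 24, so d ≤ 24.
We prove 24 | N(N - 1)(N + 1)(N + 2) for all N ≥ 2 by induction on N.
For the base case N = 2: h(2) = 24 = 24·(1), so 24 | h(2).
Inductive step: assume the claim holds for N = p, i.e. 24 | h(p). Then
h(p+1) − h(p) = p·(p+1)·(p+2)·(p+3) − (p-1)·p·(p+1)·(p+2) = p·(p+1)·(p+2)·[(p+3) − (p-1)] = 4·p·(p+1)·(p+2). The product of 3 consecutive integers is divisible by (3)! = 6, so h(p+1) − h(p) is divisible by 4·6 = 24. By the inductive hypothesis 24 | h(p), hence 24 | h(p+1).
This completes the induction.
Therefore the largest such d is 24.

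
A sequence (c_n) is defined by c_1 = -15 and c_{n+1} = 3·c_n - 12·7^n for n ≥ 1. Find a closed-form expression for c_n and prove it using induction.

c_n = 2·3^n - 3·7^n

Computing the first terms: c_1 = -15, c_2 = -129, c_3 = -975. This suggests c_n = 2·3^n - 3·7^n.
When n = 1: the formula gives -15 = -15 = c_1.
Inductive step: suppose the statement holds for some k ≥ 1, so c_k = 2·3^k - 3·7^k.
Then c_{k+1} = 3·c_k - 12·7^k = 3·(2·3^k - 3·7^k) - 12·7^k = 2·3^(k + 1) - 3·7^(k + 1),
which is the claimed formula at n = k+1.
By induction, the statement is established for all n ≥ 1.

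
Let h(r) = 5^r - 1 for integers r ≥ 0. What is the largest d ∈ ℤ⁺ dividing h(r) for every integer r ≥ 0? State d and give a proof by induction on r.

Computing the first values: h(0) = 0 and h(1) = 4; gcd(0, 4) = 4, so d ≤ 4.
We prove 4 | 5^r - 1 for all r ≥ 0 by induction on r.
For the base case r = 0: h(0) = 0 = 4·(0), so 4 | h(0).
Suppose the result is true for r = m, i.e. 4 | h(m). Then
h(m+1) = 5^(m+1) - 1 = 5·(5^m - 1) + 4 = 5·h(m) + 4. The first term is divisible by 4 by the inductive hypothesis, and 4 is divisible by 4. Hence 4 | h(m+1).
By the principle of mathematical induction, the result holds for all r ≥ 0.
Therefore the largest such d is 4.

d = 4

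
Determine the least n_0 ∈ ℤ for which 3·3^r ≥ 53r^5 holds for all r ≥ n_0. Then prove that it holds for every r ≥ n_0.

At r = 14: 14348907 < 28504672, so the inequality fails and n_0 ≥ 15. We prove 3·3^r ≥ 53r^5 for all r ≥ 15.
For the base case r = 15: 3·3^r = 43046721 and 53r^5 = 40246875, so 43046721 ≥ 40246875.
Inductive step: suppose the statement holds for some k ≥ 15, so 3·3^k ≥ 53k^5.
Then 3·3^(k + 1) = 3·(3·3^k) ≥ 3·(53k^5).
Also, for k ≥ 15 we have 3·(53k^5) ≥ 53(k+1)^5, since 3 ≥ (1 + 1/k)^5 for all k ≥ 15.
Combining, 3·3^(k + 1) ≥ 53(k+1)^5.
Hence, by induction on r, the claim holds for every r ≥ 15.
Hence the smallest such n_0 is 15.

n_0 = 15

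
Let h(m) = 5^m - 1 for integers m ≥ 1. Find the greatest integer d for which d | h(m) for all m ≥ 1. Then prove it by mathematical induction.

Computing the first values: h(1) = 4 and h(2) = 24; gcd(4, 24) = 4, so d ≤ 4.
We prove 4 | 5^m - 1 for all m ≥ 1 by induction on m.
Base case (m = 1): h(1) = 4 = 4·(1), so 4 | h(1).
Inductive step: suppose the statement holds for some j ≥ 1, i.e. 4 | h(j). Then
5^{j+1} − 1^{j+1} = 5·5^j − 1·1^j = 5·(5^j − 1^j) + (4)·1^j. The first term is divisible by 4 by the inductive hypothesis, and the second term (4)·1^j is divisible by 4 since 4 | 4. Hence 4 | h(j+1).
This completes the induction.
Therefore the largest such d is 4.

d = 4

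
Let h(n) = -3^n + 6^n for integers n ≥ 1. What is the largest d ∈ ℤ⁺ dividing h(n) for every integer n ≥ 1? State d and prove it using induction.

d = 3

Computing the first values: h(1) = 3 and h(2) = 27; gcd(3, 27) = 3, so d ≤ 3.
We prove 3 | -3^n + 6^n for all n ≥ 1 by induction on n.
For the base case n = 1: h(1) = 3 = 3·(1), so 3 | h(1).
Inductive step: suppose the statement holds for some p ≥ 1, i.e. 3 | h(p). Then
6^{p+1} − 3^{p+1} = 6·6^p − 3·3^p = 6·(6^p − 3^p) + (3)·3^p. The first term is divisible by 3 by the inductive hypothesis, and the second term (3)·3^p is divisible by 3 since 3 | 3. Hence 3 | h(p+1).
Hence, by induction on n, the claim holds for every n ≥ 1.
Therefore the largest such d is 3.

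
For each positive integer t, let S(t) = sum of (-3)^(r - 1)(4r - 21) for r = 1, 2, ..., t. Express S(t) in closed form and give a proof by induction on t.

We claim S(t) = (-3)^t(-t + 5) - 5 for all t ≥ 1.
When t = 1: S(1) = -17, and the closed form gives -17. They agree.
Suppose the result is true for t = r, so S(r) = (-3)^r(-r + 5) - 5.
Then S(r+1) = S(r) + ((-3)^r(4r - 17)) = ((-3)^r(-r + 5) - 5) + ((-3)^r(4r - 17)).
Simplifying, S(r+1) = 3(-3)^r·r - 12(-3)^r - 5 = (-3)^(r+1)(-(r+1) + 5) - 5,
which is the closed form with t = r+1.
This completes the induction.

S(t) = (-3)^t(-t + 5) - 5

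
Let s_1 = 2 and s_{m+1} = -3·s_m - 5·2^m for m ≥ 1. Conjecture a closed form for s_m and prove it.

Computing the first terms: s_1 = 2, s_2 = -16, s_3 = 28. This suggests s_m = 4(-3)^(m - 1) - 2^m.
Base step (m = 1): the formula gives 2 = 2 = s_1.
Inductive step: assume the claim holds for m = k, so s_k = 4(-3)^(k - 1) - 2^k.
Then s_{k+1} = -3·s_k - 5·2^k = -3·(4(-3)^(k - 1) - 2^k) - 5·2^k = 4(-3)^k - 2^(k + 1) = 4(-3)^((k+1) - 1) - 2^(k+1),
which is the claimed formula at m = k+1.
This completes the induction.

s_m = 4(-3)^(m - 1) - 2^m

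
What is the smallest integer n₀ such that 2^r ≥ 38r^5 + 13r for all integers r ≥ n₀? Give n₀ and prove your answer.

At r = 29: 536870912 < 779424039, so the inequality fails and n₀ ≥ 30. We prove 2^r ≥ 38r^5 + 13r for all r ≥ 30.
When r = 30: 2^r = 1073741824 and 38r^5 + 13r = 923400390, so 1073741824 ≥ 923400390.
Inductive step: assume the claim holds for r = p, so 2^p ≥ 38p^5 + 13p.
Then 2^(p + 1) = 2·(2^p) ≥ 2·(38p^5 + 13p).
Also, for p ≥ 30 we have 2·(38p^5 + 13p) ≥ 38(p+1)^5 + 13(p+1), since 2·(38p^5 + 13p) − (38(p+1)^5 + 13(p+1)) = 38p^5 - 190p^4 - 380p^3 - 380p^2 - 177p - 51, which is nonnegative for all p ≥ 30.
Combining, 2^(p + 1) ≥ 38(p+1)^5 + 13(p+1).
Hence, by induction on r, the claim holds for every r ≥ 30.
Hence the smallest such n₀ is 30.

n₀ = 30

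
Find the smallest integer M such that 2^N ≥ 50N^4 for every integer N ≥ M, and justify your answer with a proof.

M = 24

At N = 23: 8388608 < 13992050, so the inequality fails and M ≥ 24. We prove 2^N ≥ 50N^4 for all N ≥ 24.
Base step (N = 24): 2^N = 16777216 and 50N^4 = 16588800, so 16777216 ≥ 16588800.
Inductive step: assume the claim holds for N = k, so 2^k ≥ 50k^4.
Then 2^(k + 1) = 2·(2^k) ≥ 2·(50k^4).
Also, for k ≥ 24 we have 2·(50k^4) ≥ 50(k+1)^4, since 2 ≥ (1 + 1/k)^4 for all k ≥ 24.
Combining, 2^(k + 1) ≥ 50(k+1)^4.
By the principle of mathematical induction, the result holds for all N ≥ 24.
Hence the smallest such M is 24.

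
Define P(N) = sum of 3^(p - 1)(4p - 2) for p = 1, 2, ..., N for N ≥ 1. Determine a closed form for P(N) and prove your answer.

We claim P(N) = 2·3^N(N - 1) + 2 for all N ≥ 1.
For the base case N = 1: P(1) = 2, and the closed form gives 2. They agree.
For the inductive step, assume it holds for an arbitrary p ≥ 1, so P(p) = 2·3^p(p - 1) + 2.
Then P(p+1) = P(p) + (3^p(4p + 2)) = (2·3^p(p - 1) + 2) + (3^p(4p + 2)).
Simplifying, P(p+1) = 6·3^p·p + 2 = 2·3^(p+1)((p+1) - 1) + 2,
which is the closed form with N = p+1.
By induction, the statement is established for all N ≥ 1.

P(N) = 2·3^N(N - 1) + 2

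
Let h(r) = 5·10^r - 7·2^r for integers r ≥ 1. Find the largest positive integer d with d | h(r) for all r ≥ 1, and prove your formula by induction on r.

Computing the first values: h(1) = 36 and h(2) = 472; gcd(36, 472) = 4, so d ≤ 4.
We prove 4 | 5·10^r - 7·2^r for all r ≥ 1 by induction on r.
For the base case r = 1: h(1) = 36 = 4·(9), so 4 | h(1).
Inductive step: suppose the statement holds for some m ≥ 1, i.e. 4 | h(m). Then
h(m+1) − 10·h(m) = (5·10^(m+1) - 7·2^(m+1)) − 10·(5·10^m - 7·2^m) = (-7)·2^m·(2 − 10) = (56)·2^m. Since 4 | h(m) by the inductive hypothesis, 4 | 10·h(m); and 4 | 56 since 56 = 4·14. Therefore 4 | h(m+1).
By induction, the statement is established for all r ≥ 1.
Therefore the largest such d is 4.

d = 4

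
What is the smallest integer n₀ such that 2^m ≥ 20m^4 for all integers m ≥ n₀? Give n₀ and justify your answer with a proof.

At m = 22: 4194304 < 4685120, so the inequality fails and n₀ ≥ 23. We prove 2^m ≥ 20m^4 for all m ≥ 23.
For the base case m = 23: 2^m = 8388608 and 20m^4 = 5596820, so 8388608 ≥ 5596820.
For the inductive step, assume it holds for an arbitrary p ≥ 23, so 2^p ≥ 20p^4.
Then 2^(p + 1) = 2·(2^p) ≥ 2·(20p^4).
Also, for p ≥ 23 we have 2·(20p^4) ≥ 20(p+1)^4, since 2 ≥ (1 + 1/p)^4 for all p ≥ 23.
Combining, 2^(p + 1) ≥ 20(p+1)^4.
This completes the induction.
Hence the smallest such n₀ is 23.

n₀ = 23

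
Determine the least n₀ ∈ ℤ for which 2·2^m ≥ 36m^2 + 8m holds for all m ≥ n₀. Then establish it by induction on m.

n₀ = 12

At m = 11: 4096 < 4444, so the inequality fails and n₀ ≥ 12. We prove 2·2^m ≥ 36m^2 + 8m for all m ≥ 12.
Base step (m = 12): 2·2^m = 8192 and 36m^2 + 8m = 5280, so 8192 ≥ 5280.
Inductive step: assume the claim holds for m = k, so 2·2^k ≥ 36k^2 + 8k.
Then 2·2^(k + 1) = 2·(2·2^k) ≥ 2·(36k^2 + 8k).
Also, for k ≥ 12 we have 2·(36k^2 + 8k) ≥ 36(k+1)^2 + 8(k+1), since 2·(36k^2 + 8k) − (36(k+1)^2 + 8(k+1)) = 36k^2 - 64k - 44, which is nonnegative for all k ≥ 12.
Combining, 2·2^(k + 1) ≥ 36(k+1)^2 + 8(k+1).
This completes the induction.
Hence the smallest such n₀ is 12.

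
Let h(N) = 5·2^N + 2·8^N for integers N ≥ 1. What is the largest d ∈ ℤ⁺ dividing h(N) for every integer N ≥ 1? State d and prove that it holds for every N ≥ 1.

d = 2

Computing the first values: h(1) = 26 and h(2) = 148; gcd(26, 148) = 2, so d ≤ 2.
We prove 2 | 5·2^N + 2·8^N for all N ≥ 1 by induction on N.
For the base case N = 1: h(1) = 26 = 2·(13), so 2 | h(1).
For the inductive step, assume it holds for an arbitrary j ≥ 1, i.e. 2 | h(j). Then
h(j+1) − 8·h(j) = (5·2^(j+1) + 2·8^(j+1)) − 8·(5·2^j + 2·8^j) = (5)·2^j·(2 − 8) = (-30)·2^j. Since 2 | h(j) by the inductive hypothesis, 2 | 8·h(j); and 2 | -30 since -30 = 2·-15. Therefore 2 | h(j+1).
By the principle of mathematical induction, the result holds for all N ≥ 1.
Therefore the largest such d is 2.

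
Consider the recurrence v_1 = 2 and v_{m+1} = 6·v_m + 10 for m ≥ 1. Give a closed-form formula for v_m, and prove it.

v_m = 4·6^(m - 1) - 2

Computing the first terms: v_1 = 2, v_2 = 22, v_3 = 142. This suggests v_m = 4·6^(m - 1) - 2.
Base case (m = 1): the formula gives 2 = 2 = v_1.
Inductive step: suppose the statement holds for some r ≥ 1, so v_r = 4·6^(r - 1) - 2.
Then v_{r+1} = 6·v_r + 10 = 6·(4·6^(r - 1) - 2) + 10 = 4·6^r - 2 = 4·6^((r+1) - 1) - 2,
which is the claimed formula at m = r+1.
This completes the induction.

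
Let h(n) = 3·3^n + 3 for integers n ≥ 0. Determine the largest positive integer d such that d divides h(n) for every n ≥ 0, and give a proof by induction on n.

d = 6

Computing the first values: h(0) = 6 and h(1) = 12; gcd(6, 12) = 6, so d ≤ 6.
We prove 6 | 3·3^n + 3 for all n ≥ 0 by induction on n.
Base step (n = 0): h(0) = 6 = 6·(1), so 6 | h(0).
For the inductive step, assume it holds for an arbitrary i ≥ 0, i.e. 6 | h(i). Then
h(i+1) = 3·3^(i+1) + 3 = 3·(3·3^i + 3) - 6 = 3·h(i) - 6. The first term is divisible by 6 by the inductive hypothesis, and -6 is divisible by 6. Hence 6 | h(i+1).
By induction, the statement is established for all n ≥ 0.
Therefore the largest such d is 6.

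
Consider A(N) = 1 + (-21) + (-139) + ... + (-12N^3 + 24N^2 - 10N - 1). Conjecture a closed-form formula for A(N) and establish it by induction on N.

A(N) = -N(3N^3 - 2N^2 - 4N + 2)

We claim A(N) = -N(3N^3 - 2N^2 - 4N + 2) for all N ≥ 1.
When N = 1: A(1) = 1, and the closed form gives 1. They agree.
Inductive step: assume the claim holds for N = j, so A(j) = j(-3j^3 + 2j^2 + 4j - 2).
Then A(j+1) = A(j) + (-12j^3 - 12j^2 + 2j + 1) = (j(-3j^3 + 2j^2 + 4j - 2)) + (-12j^3 - 12j^2 + 2j + 1).
Simplifying, A(j+1) = -(j + 1)(3j^3 + 7j^2 + j - 1) = -(j+1)(3(j+1)^3 - 2(j+1)^2 - 4(j+1) + 2),
which is the closed form with N = j+1.
This completes the induction.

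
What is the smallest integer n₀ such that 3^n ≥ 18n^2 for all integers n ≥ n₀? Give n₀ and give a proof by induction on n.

n₀ = 6

At n = 5: 243 < 450, so the inequality fails and n₀ ≥ 6. We prove 3^n ≥ 18n^2 for all n ≥ 6.
Base case (n = 6): 3^n = 729 and 18n^2 = 648, so 729 ≥ 648.
Inductive step: assume the claim holds for n = i, so 3^i ≥ 18i^2.
Then 3^(i + 1) = 3·(3^i) ≥ 3·(18i^2).
Also, for i ≥ 6 we have 3·(18i^2) ≥ 18(i+1)^2, since 3 ≥ (1 + 1/i)^2 for all i ≥ 6.
Combining, 3^(i + 1) ≥ 18(i+1)^2.
Hence, by induction on n, the claim holds for every n ≥ 6.
Hence the smallest such n₀ is 6.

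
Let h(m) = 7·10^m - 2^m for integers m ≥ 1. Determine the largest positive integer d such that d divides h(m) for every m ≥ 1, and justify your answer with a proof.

Computing the first values: h(1) = 68 and h(2) = 696; gcd(68, 696) = 4, so d ≤ 4.
We prove 4 | 7·10^m - 2^m for all m ≥ 1 by induction on m.
Base case (m = 1): h(1) = 68 = 4·(17), so 4 | h(1).
Inductive step: suppose the statement holds for some r ≥ 1, i.e. 4 | h(r). Then
h(r+1) − 10·h(r) = (7·10^(r+1) - 2^(r+1)) − 10·(7·10^r - 2^r) = (-1)·2^r·(2 − 10) = (8)·2^r. Since 4 | h(r) by the inductive hypothesis, 4 | 10·h(r); and 4 | 8 since 8 = 4·2. Therefore 4 | h(r+1).
This completes the induction.
Therefore the largest such d is 4.

d = 4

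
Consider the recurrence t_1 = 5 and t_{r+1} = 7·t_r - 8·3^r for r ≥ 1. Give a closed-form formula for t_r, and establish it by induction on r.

t_r = 2·3^r - 7^(r - 1)

Computing the first terms: t_1 = 5, t_2 = 11, t_3 = 5. This suggests t_r = 2·3^r - 7^(r - 1).
Base case (r = 1): the formula gives 5 = 5 = t_1.
Inductive step: assume the claim holds for r = j, so t_j = 2·3^j - 7^(j - 1).
Then t_{j+1} = 7·t_j - 8·3^j = 7·(2·3^j - 7^(j - 1)) - 8·3^j = 2·3^(j + 1) - 7^j = 2·3^(j+1) - 7^((j+1) - 1),
which is the claimed formula at r = j+1.
Hence, by induction on r, the claim holds for every r ≥ 1.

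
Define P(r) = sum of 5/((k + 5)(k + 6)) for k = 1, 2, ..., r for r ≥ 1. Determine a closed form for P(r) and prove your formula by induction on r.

P(r) = 5r/(6(r + 6))

We claim P(r) = 5r/(6(r + 6)) for all r ≥ 1.
When r = 1: P(1) = 5/42, and the closed form gives 5/42. They agree.
Inductive step: assume the claim holds for r = k, so P(k) = 5k/(6(k + 6)).
Then P(k+1) = P(k) + (5/((k + 6)(k + 7))) = (5k/(6(k + 6))) + (5/((k + 6)(k + 7))).
Simplifying, P(k+1) = 5(k + 1)/(6(k + 7)) = 5(k+1)/(6((k+1) + 6)),
which is the closed form with r = k+1.
By induction, the statement is established for all r ≥ 1.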